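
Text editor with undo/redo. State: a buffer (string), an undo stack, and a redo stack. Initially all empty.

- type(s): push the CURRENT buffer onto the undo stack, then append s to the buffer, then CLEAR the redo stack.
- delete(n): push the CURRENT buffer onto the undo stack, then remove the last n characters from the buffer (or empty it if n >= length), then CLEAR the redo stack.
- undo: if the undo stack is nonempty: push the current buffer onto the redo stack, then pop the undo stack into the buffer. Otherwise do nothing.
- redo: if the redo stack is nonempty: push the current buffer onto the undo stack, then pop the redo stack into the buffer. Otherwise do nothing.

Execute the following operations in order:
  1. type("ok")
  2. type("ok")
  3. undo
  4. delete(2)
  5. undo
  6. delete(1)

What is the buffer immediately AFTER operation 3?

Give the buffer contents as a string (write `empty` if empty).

Answer: ok

Derivation:
After op 1 (type): buf='ok' undo_depth=1 redo_depth=0
After op 2 (type): buf='okok' undo_depth=2 redo_depth=0
After op 3 (undo): buf='ok' undo_depth=1 redo_depth=1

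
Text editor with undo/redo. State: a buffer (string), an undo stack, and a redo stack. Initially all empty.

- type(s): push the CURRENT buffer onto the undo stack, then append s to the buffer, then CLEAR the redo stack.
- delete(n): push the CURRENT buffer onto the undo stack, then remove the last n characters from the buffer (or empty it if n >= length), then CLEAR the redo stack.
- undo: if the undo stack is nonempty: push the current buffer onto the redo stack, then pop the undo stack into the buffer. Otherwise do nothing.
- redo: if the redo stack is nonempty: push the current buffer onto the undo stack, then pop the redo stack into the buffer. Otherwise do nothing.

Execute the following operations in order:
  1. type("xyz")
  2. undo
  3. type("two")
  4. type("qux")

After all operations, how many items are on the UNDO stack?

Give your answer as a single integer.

After op 1 (type): buf='xyz' undo_depth=1 redo_depth=0
After op 2 (undo): buf='(empty)' undo_depth=0 redo_depth=1
After op 3 (type): buf='two' undo_depth=1 redo_depth=0
After op 4 (type): buf='twoqux' undo_depth=2 redo_depth=0

Answer: 2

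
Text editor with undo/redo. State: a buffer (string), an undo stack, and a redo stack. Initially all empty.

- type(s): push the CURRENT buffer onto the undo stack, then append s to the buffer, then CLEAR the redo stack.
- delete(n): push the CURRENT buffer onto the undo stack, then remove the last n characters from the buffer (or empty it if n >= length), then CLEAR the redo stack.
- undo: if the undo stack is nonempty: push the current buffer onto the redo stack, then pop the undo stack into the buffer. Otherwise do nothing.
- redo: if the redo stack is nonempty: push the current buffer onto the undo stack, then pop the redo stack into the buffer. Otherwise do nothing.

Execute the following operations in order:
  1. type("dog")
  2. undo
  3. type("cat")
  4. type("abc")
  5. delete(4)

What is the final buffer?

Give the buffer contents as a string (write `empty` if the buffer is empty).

Answer: ca

Derivation:
After op 1 (type): buf='dog' undo_depth=1 redo_depth=0
After op 2 (undo): buf='(empty)' undo_depth=0 redo_depth=1
After op 3 (type): buf='cat' undo_depth=1 redo_depth=0
After op 4 (type): buf='catabc' undo_depth=2 redo_depth=0
After op 5 (delete): buf='ca' undo_depth=3 redo_depth=0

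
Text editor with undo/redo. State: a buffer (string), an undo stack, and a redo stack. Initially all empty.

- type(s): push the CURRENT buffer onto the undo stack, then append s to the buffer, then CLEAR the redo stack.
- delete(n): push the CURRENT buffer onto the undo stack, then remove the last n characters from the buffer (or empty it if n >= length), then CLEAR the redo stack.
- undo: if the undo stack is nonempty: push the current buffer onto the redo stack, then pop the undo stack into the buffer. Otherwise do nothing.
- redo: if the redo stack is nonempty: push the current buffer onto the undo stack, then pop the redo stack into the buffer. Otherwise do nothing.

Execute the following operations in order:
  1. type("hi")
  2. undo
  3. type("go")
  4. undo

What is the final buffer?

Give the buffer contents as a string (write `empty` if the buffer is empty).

After op 1 (type): buf='hi' undo_depth=1 redo_depth=0
After op 2 (undo): buf='(empty)' undo_depth=0 redo_depth=1
After op 3 (type): buf='go' undo_depth=1 redo_depth=0
After op 4 (undo): buf='(empty)' undo_depth=0 redo_depth=1

Answer: empty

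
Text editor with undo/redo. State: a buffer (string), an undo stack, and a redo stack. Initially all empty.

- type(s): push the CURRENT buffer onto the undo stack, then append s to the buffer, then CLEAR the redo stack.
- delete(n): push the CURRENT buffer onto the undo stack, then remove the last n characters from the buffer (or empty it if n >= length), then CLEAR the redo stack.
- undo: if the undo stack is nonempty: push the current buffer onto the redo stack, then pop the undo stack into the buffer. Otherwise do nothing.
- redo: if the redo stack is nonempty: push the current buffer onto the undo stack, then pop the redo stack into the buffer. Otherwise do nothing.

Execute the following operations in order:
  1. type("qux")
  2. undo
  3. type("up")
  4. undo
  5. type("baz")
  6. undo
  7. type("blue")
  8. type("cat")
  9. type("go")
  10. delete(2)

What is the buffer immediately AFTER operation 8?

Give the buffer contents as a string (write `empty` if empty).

Answer: bluecat

Derivation:
After op 1 (type): buf='qux' undo_depth=1 redo_depth=0
After op 2 (undo): buf='(empty)' undo_depth=0 redo_depth=1
After op 3 (type): buf='up' undo_depth=1 redo_depth=0
After op 4 (undo): buf='(empty)' undo_depth=0 redo_depth=1
After op 5 (type): buf='baz' undo_depth=1 redo_depth=0
After op 6 (undo): buf='(empty)' undo_depth=0 redo_depth=1
After op 7 (type): buf='blue' undo_depth=1 redo_depth=0
After op 8 (type): buf='bluecat' undo_depth=2 redo_depth=0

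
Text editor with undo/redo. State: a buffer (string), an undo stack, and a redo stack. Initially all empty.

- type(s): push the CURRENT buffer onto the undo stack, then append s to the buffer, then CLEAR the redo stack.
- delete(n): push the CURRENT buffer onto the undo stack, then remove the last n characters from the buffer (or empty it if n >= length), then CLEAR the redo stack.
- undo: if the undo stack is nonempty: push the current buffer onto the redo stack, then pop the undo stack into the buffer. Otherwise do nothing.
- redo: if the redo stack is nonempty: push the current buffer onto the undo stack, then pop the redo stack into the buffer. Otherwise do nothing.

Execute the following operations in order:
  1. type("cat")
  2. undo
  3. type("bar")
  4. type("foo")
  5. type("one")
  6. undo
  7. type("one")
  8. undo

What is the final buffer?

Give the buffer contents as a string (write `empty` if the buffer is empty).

Answer: barfoo

Derivation:
After op 1 (type): buf='cat' undo_depth=1 redo_depth=0
After op 2 (undo): buf='(empty)' undo_depth=0 redo_depth=1
After op 3 (type): buf='bar' undo_depth=1 redo_depth=0
After op 4 (type): buf='barfoo' undo_depth=2 redo_depth=0
After op 5 (type): buf='barfooone' undo_depth=3 redo_depth=0
After op 6 (undo): buf='barfoo' undo_depth=2 redo_depth=1
After op 7 (type): buf='barfooone' undo_depth=3 redo_depth=0
After op 8 (undo): buf='barfoo' undo_depth=2 redo_depth=1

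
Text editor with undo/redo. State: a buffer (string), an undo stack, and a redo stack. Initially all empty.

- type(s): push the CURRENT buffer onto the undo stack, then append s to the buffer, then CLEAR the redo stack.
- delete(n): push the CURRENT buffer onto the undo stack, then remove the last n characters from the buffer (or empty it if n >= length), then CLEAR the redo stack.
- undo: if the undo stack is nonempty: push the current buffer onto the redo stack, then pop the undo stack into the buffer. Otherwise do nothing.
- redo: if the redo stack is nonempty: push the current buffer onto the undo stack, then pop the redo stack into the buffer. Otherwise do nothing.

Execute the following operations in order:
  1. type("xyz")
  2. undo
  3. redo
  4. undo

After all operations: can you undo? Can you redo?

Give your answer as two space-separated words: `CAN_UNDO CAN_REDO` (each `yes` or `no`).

Answer: no yes

Derivation:
After op 1 (type): buf='xyz' undo_depth=1 redo_depth=0
After op 2 (undo): buf='(empty)' undo_depth=0 redo_depth=1
After op 3 (redo): buf='xyz' undo_depth=1 redo_depth=0
After op 4 (undo): buf='(empty)' undo_depth=0 redo_depth=1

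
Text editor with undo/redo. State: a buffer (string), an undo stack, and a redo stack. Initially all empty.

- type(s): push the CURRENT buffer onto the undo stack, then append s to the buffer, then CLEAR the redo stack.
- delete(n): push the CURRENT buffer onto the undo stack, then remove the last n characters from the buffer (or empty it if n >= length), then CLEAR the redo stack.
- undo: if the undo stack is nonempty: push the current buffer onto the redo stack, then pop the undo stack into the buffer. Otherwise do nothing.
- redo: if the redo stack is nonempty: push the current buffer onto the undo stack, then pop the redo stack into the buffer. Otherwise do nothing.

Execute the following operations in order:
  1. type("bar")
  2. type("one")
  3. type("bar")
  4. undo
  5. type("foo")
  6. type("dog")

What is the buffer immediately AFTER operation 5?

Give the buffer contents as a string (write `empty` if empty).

After op 1 (type): buf='bar' undo_depth=1 redo_depth=0
After op 2 (type): buf='barone' undo_depth=2 redo_depth=0
After op 3 (type): buf='baronebar' undo_depth=3 redo_depth=0
After op 4 (undo): buf='barone' undo_depth=2 redo_depth=1
After op 5 (type): buf='baronefoo' undo_depth=3 redo_depth=0

Answer: baronefoo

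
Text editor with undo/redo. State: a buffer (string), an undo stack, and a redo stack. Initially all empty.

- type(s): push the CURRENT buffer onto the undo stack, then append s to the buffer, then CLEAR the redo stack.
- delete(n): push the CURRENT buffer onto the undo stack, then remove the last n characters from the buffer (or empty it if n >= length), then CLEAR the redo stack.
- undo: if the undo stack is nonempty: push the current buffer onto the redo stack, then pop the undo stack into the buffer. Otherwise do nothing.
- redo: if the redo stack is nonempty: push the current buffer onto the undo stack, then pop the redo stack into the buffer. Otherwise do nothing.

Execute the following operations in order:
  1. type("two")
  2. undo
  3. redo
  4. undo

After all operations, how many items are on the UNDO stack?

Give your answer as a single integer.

After op 1 (type): buf='two' undo_depth=1 redo_depth=0
After op 2 (undo): buf='(empty)' undo_depth=0 redo_depth=1
After op 3 (redo): buf='two' undo_depth=1 redo_depth=0
After op 4 (undo): buf='(empty)' undo_depth=0 redo_depth=1

Answer: 0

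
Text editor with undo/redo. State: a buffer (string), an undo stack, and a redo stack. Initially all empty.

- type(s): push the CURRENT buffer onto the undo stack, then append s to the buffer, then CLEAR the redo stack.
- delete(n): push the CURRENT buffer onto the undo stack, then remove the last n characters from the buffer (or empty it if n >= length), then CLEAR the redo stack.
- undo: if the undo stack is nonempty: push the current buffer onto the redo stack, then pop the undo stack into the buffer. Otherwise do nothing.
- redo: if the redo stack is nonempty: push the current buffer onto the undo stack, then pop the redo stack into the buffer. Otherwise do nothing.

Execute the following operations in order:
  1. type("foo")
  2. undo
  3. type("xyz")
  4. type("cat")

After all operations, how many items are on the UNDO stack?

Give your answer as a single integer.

Answer: 2

Derivation:
After op 1 (type): buf='foo' undo_depth=1 redo_depth=0
After op 2 (undo): buf='(empty)' undo_depth=0 redo_depth=1
After op 3 (type): buf='xyz' undo_depth=1 redo_depth=0
After op 4 (type): buf='xyzcat' undo_depth=2 redo_depth=0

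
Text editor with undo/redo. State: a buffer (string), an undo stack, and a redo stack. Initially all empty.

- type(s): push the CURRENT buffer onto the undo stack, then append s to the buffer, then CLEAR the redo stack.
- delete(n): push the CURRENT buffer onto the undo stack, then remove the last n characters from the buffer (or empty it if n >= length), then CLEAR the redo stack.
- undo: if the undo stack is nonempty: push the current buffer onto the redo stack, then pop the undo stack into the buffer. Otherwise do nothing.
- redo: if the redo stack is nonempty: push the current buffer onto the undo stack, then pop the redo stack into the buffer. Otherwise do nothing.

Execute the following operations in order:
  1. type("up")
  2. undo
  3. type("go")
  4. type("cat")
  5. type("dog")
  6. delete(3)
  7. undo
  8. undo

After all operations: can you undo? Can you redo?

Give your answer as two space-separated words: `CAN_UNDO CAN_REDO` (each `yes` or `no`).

Answer: yes yes

Derivation:
After op 1 (type): buf='up' undo_depth=1 redo_depth=0
After op 2 (undo): buf='(empty)' undo_depth=0 redo_depth=1
After op 3 (type): buf='go' undo_depth=1 redo_depth=0
After op 4 (type): buf='gocat' undo_depth=2 redo_depth=0
After op 5 (type): buf='gocatdog' undo_depth=3 redo_depth=0
After op 6 (delete): buf='gocat' undo_depth=4 redo_depth=0
After op 7 (undo): buf='gocatdog' undo_depth=3 redo_depth=1
After op 8 (undo): buf='gocat' undo_depth=2 redo_depth=2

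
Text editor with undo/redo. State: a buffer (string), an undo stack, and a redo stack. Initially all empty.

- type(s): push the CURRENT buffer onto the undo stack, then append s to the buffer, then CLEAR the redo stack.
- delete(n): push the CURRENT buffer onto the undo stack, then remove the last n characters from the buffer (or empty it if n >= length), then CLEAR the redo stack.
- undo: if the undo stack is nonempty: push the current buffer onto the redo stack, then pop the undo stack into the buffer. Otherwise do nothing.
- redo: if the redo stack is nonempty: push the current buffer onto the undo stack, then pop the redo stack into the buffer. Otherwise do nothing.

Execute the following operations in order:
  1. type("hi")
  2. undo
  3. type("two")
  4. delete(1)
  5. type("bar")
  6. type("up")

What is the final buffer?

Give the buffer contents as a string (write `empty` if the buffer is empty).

After op 1 (type): buf='hi' undo_depth=1 redo_depth=0
After op 2 (undo): buf='(empty)' undo_depth=0 redo_depth=1
After op 3 (type): buf='two' undo_depth=1 redo_depth=0
After op 4 (delete): buf='tw' undo_depth=2 redo_depth=0
After op 5 (type): buf='twbar' undo_depth=3 redo_depth=0
After op 6 (type): buf='twbarup' undo_depth=4 redo_depth=0

Answer: twbarup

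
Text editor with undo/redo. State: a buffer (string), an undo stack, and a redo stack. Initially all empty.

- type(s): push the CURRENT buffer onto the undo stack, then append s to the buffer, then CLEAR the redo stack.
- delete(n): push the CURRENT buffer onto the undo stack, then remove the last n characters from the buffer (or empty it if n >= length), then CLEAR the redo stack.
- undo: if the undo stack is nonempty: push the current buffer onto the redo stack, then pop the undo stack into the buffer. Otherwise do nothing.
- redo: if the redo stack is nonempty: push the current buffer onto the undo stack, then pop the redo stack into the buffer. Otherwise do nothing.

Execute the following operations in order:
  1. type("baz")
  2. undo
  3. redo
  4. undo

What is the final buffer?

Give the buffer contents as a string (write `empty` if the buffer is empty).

Answer: empty

Derivation:
After op 1 (type): buf='baz' undo_depth=1 redo_depth=0
After op 2 (undo): buf='(empty)' undo_depth=0 redo_depth=1
After op 3 (redo): buf='baz' undo_depth=1 redo_depth=0
After op 4 (undo): buf='(empty)' undo_depth=0 redo_depth=1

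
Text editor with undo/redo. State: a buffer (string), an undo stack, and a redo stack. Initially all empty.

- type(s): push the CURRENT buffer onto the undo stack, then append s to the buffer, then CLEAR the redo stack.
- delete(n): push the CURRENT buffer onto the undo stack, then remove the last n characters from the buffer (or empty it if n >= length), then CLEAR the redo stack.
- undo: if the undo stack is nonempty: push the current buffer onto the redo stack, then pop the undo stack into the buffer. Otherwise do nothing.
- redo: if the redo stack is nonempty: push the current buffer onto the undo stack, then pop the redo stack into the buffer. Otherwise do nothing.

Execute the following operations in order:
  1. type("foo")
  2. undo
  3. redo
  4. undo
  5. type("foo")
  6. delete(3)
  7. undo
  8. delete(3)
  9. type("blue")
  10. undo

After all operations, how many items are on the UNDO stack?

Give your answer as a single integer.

After op 1 (type): buf='foo' undo_depth=1 redo_depth=0
After op 2 (undo): buf='(empty)' undo_depth=0 redo_depth=1
After op 3 (redo): buf='foo' undo_depth=1 redo_depth=0
After op 4 (undo): buf='(empty)' undo_depth=0 redo_depth=1
After op 5 (type): buf='foo' undo_depth=1 redo_depth=0
After op 6 (delete): buf='(empty)' undo_depth=2 redo_depth=0
After op 7 (undo): buf='foo' undo_depth=1 redo_depth=1
After op 8 (delete): buf='(empty)' undo_depth=2 redo_depth=0
After op 9 (type): buf='blue' undo_depth=3 redo_depth=0
After op 10 (undo): buf='(empty)' undo_depth=2 redo_depth=1

Answer: 2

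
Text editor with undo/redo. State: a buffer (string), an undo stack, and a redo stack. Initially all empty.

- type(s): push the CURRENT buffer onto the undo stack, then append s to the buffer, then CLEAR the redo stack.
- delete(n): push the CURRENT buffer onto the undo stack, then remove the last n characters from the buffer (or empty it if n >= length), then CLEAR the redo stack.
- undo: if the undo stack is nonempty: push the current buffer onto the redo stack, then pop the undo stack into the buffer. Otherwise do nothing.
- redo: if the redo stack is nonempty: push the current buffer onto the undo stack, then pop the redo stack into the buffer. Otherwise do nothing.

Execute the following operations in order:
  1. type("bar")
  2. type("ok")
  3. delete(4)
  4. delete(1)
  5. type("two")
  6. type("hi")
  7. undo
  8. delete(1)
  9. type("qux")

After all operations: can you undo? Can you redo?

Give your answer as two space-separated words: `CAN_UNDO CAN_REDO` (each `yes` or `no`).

Answer: yes no

Derivation:
After op 1 (type): buf='bar' undo_depth=1 redo_depth=0
After op 2 (type): buf='barok' undo_depth=2 redo_depth=0
After op 3 (delete): buf='b' undo_depth=3 redo_depth=0
After op 4 (delete): buf='(empty)' undo_depth=4 redo_depth=0
After op 5 (type): buf='two' undo_depth=5 redo_depth=0
After op 6 (type): buf='twohi' undo_depth=6 redo_depth=0
After op 7 (undo): buf='two' undo_depth=5 redo_depth=1
After op 8 (delete): buf='tw' undo_depth=6 redo_depth=0
After op 9 (type): buf='twqux' undo_depth=7 redo_depth=0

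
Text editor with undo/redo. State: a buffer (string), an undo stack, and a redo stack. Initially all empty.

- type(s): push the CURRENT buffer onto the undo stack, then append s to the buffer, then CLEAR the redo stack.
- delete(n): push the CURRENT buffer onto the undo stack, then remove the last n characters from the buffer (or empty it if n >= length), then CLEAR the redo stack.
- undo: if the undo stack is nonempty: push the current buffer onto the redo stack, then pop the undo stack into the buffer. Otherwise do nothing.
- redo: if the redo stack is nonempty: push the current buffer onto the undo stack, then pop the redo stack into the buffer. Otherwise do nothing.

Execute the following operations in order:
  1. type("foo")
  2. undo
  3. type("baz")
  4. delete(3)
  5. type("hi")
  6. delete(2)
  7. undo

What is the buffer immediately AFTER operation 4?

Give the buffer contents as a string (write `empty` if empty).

Answer: empty

Derivation:
After op 1 (type): buf='foo' undo_depth=1 redo_depth=0
After op 2 (undo): buf='(empty)' undo_depth=0 redo_depth=1
After op 3 (type): buf='baz' undo_depth=1 redo_depth=0
After op 4 (delete): buf='(empty)' undo_depth=2 redo_depth=0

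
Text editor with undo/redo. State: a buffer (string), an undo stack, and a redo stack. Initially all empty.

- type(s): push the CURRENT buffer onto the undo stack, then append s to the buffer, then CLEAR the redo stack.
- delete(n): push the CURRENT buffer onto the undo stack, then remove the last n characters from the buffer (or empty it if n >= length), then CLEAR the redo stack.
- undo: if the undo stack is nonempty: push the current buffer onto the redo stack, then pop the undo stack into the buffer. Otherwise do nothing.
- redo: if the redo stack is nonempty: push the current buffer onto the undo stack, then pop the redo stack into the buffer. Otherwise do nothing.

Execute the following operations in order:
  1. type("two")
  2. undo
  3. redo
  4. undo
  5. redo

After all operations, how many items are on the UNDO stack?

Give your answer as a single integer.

After op 1 (type): buf='two' undo_depth=1 redo_depth=0
After op 2 (undo): buf='(empty)' undo_depth=0 redo_depth=1
After op 3 (redo): buf='two' undo_depth=1 redo_depth=0
After op 4 (undo): buf='(empty)' undo_depth=0 redo_depth=1
After op 5 (redo): buf='two' undo_depth=1 redo_depth=0

Answer: 1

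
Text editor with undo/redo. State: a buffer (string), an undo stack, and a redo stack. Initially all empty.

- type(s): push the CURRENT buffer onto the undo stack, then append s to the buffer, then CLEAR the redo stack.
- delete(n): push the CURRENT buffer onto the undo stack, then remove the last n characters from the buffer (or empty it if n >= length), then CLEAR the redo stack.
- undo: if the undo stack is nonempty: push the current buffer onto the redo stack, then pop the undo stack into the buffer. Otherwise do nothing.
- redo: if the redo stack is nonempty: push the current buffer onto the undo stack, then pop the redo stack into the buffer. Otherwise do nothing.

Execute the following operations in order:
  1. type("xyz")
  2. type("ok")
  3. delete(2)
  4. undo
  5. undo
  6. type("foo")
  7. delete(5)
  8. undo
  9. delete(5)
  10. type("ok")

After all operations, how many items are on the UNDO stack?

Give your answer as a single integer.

After op 1 (type): buf='xyz' undo_depth=1 redo_depth=0
After op 2 (type): buf='xyzok' undo_depth=2 redo_depth=0
After op 3 (delete): buf='xyz' undo_depth=3 redo_depth=0
After op 4 (undo): buf='xyzok' undo_depth=2 redo_depth=1
After op 5 (undo): buf='xyz' undo_depth=1 redo_depth=2
After op 6 (type): buf='xyzfoo' undo_depth=2 redo_depth=0
After op 7 (delete): buf='x' undo_depth=3 redo_depth=0
After op 8 (undo): buf='xyzfoo' undo_depth=2 redo_depth=1
After op 9 (delete): buf='x' undo_depth=3 redo_depth=0
After op 10 (type): buf='xok' undo_depth=4 redo_depth=0

Answer: 4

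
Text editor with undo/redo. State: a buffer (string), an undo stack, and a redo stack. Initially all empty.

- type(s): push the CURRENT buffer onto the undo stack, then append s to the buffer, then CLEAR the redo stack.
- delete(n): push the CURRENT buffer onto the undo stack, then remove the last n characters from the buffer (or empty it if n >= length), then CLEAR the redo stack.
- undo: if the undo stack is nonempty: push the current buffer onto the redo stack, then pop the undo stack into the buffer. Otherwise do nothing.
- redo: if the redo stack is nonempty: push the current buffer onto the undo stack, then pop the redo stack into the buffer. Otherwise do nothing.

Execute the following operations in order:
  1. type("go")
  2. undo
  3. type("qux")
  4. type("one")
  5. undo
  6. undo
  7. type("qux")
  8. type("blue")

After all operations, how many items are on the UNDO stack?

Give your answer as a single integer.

Answer: 2

Derivation:
After op 1 (type): buf='go' undo_depth=1 redo_depth=0
After op 2 (undo): buf='(empty)' undo_depth=0 redo_depth=1
After op 3 (type): buf='qux' undo_depth=1 redo_depth=0
After op 4 (type): buf='quxone' undo_depth=2 redo_depth=0
After op 5 (undo): buf='qux' undo_depth=1 redo_depth=1
After op 6 (undo): buf='(empty)' undo_depth=0 redo_depth=2
After op 7 (type): buf='qux' undo_depth=1 redo_depth=0
After op 8 (type): buf='quxblue' undo_depth=2 redo_depth=0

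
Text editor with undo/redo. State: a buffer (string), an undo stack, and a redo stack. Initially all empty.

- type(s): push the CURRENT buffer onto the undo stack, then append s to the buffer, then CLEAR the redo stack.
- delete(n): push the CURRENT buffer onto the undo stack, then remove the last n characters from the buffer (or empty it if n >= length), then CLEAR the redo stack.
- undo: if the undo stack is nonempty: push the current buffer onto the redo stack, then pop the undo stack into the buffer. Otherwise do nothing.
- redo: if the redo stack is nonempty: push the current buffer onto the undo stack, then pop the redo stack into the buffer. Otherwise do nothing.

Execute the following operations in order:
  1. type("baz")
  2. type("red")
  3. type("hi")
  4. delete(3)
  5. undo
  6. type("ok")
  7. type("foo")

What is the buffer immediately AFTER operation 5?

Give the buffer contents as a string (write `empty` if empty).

Answer: bazredhi

Derivation:
After op 1 (type): buf='baz' undo_depth=1 redo_depth=0
After op 2 (type): buf='bazred' undo_depth=2 redo_depth=0
After op 3 (type): buf='bazredhi' undo_depth=3 redo_depth=0
After op 4 (delete): buf='bazre' undo_depth=4 redo_depth=0
After op 5 (undo): buf='bazredhi' undo_depth=3 redo_depth=1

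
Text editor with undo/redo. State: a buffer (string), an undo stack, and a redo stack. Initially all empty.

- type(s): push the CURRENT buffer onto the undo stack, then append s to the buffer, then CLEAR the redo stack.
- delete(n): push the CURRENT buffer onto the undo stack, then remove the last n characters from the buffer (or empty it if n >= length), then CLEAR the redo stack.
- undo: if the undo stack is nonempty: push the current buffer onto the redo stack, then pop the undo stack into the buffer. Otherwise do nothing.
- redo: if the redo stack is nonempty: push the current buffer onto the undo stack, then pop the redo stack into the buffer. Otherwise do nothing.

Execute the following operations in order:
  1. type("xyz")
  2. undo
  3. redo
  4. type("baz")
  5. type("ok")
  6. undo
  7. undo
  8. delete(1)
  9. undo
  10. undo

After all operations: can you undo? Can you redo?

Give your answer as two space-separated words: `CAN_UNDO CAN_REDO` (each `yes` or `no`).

Answer: no yes

Derivation:
After op 1 (type): buf='xyz' undo_depth=1 redo_depth=0
After op 2 (undo): buf='(empty)' undo_depth=0 redo_depth=1
After op 3 (redo): buf='xyz' undo_depth=1 redo_depth=0
After op 4 (type): buf='xyzbaz' undo_depth=2 redo_depth=0
After op 5 (type): buf='xyzbazok' undo_depth=3 redo_depth=0
After op 6 (undo): buf='xyzbaz' undo_depth=2 redo_depth=1
After op 7 (undo): buf='xyz' undo_depth=1 redo_depth=2
After op 8 (delete): buf='xy' undo_depth=2 redo_depth=0
After op 9 (undo): buf='xyz' undo_depth=1 redo_depth=1
After op 10 (undo): buf='(empty)' undo_depth=0 redo_depth=2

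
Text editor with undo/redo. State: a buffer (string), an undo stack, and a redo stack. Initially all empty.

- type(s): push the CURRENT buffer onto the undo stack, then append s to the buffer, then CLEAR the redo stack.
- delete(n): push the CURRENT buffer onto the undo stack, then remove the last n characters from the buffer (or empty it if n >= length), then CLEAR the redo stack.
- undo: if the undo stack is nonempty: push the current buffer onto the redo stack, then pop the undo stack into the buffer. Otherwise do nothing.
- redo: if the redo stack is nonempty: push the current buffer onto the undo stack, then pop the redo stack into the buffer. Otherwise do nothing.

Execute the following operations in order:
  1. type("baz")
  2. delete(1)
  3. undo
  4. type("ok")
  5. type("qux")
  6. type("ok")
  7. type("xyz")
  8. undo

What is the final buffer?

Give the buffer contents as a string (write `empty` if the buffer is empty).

Answer: bazokquxok

Derivation:
After op 1 (type): buf='baz' undo_depth=1 redo_depth=0
After op 2 (delete): buf='ba' undo_depth=2 redo_depth=0
After op 3 (undo): buf='baz' undo_depth=1 redo_depth=1
After op 4 (type): buf='bazok' undo_depth=2 redo_depth=0
After op 5 (type): buf='bazokqux' undo_depth=3 redo_depth=0
After op 6 (type): buf='bazokquxok' undo_depth=4 redo_depth=0
After op 7 (type): buf='bazokquxokxyz' undo_depth=5 redo_depth=0
After op 8 (undo): buf='bazokquxok' undo_depth=4 redo_depth=1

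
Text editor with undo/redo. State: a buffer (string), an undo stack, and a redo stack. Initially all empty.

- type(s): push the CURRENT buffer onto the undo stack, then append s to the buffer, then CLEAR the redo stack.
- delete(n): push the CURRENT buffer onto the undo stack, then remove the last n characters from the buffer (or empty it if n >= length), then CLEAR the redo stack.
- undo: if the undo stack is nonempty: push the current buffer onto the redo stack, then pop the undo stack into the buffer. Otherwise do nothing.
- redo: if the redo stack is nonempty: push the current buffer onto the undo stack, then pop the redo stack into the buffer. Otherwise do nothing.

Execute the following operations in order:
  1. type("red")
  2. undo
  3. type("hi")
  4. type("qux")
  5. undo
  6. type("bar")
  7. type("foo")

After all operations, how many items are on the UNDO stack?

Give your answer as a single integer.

After op 1 (type): buf='red' undo_depth=1 redo_depth=0
After op 2 (undo): buf='(empty)' undo_depth=0 redo_depth=1
After op 3 (type): buf='hi' undo_depth=1 redo_depth=0
After op 4 (type): buf='hiqux' undo_depth=2 redo_depth=0
After op 5 (undo): buf='hi' undo_depth=1 redo_depth=1
After op 6 (type): buf='hibar' undo_depth=2 redo_depth=0
After op 7 (type): buf='hibarfoo' undo_depth=3 redo_depth=0

Answer: 3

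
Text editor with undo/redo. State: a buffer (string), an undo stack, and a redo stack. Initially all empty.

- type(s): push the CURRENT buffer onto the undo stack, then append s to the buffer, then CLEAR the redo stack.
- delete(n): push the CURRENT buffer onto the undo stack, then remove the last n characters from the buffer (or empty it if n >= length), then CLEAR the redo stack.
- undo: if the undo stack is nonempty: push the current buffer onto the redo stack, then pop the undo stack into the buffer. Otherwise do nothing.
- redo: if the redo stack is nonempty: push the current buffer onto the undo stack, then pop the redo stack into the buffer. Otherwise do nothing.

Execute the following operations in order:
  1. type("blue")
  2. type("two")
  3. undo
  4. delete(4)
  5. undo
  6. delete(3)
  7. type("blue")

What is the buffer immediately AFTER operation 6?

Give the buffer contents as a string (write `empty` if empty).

Answer: b

Derivation:
After op 1 (type): buf='blue' undo_depth=1 redo_depth=0
After op 2 (type): buf='bluetwo' undo_depth=2 redo_depth=0
After op 3 (undo): buf='blue' undo_depth=1 redo_depth=1
After op 4 (delete): buf='(empty)' undo_depth=2 redo_depth=0
After op 5 (undo): buf='blue' undo_depth=1 redo_depth=1
After op 6 (delete): buf='b' undo_depth=2 redo_depth=0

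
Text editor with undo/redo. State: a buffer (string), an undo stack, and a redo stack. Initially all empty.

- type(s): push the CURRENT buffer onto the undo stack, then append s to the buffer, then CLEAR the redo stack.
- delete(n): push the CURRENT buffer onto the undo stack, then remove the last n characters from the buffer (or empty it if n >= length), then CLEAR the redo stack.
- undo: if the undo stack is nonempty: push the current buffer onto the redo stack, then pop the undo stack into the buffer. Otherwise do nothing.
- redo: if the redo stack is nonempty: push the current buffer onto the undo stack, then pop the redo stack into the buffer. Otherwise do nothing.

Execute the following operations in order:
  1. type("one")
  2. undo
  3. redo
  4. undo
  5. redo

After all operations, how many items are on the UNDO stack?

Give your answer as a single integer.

Answer: 1

Derivation:
After op 1 (type): buf='one' undo_depth=1 redo_depth=0
After op 2 (undo): buf='(empty)' undo_depth=0 redo_depth=1
After op 3 (redo): buf='one' undo_depth=1 redo_depth=0
After op 4 (undo): buf='(empty)' undo_depth=0 redo_depth=1
After op 5 (redo): buf='one' undo_depth=1 redo_depth=0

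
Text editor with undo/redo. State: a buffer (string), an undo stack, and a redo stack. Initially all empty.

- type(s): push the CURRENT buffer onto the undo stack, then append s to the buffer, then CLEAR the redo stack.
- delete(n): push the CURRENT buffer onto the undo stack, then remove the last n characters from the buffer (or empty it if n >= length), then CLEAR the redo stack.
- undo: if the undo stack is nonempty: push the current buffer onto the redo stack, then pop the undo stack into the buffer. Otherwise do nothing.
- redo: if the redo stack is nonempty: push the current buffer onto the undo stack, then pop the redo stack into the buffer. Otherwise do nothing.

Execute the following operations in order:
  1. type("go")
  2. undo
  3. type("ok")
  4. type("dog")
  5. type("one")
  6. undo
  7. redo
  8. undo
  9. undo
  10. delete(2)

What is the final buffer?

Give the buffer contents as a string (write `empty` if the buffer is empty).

After op 1 (type): buf='go' undo_depth=1 redo_depth=0
After op 2 (undo): buf='(empty)' undo_depth=0 redo_depth=1
After op 3 (type): buf='ok' undo_depth=1 redo_depth=0
After op 4 (type): buf='okdog' undo_depth=2 redo_depth=0
After op 5 (type): buf='okdogone' undo_depth=3 redo_depth=0
After op 6 (undo): buf='okdog' undo_depth=2 redo_depth=1
After op 7 (redo): buf='okdogone' undo_depth=3 redo_depth=0
After op 8 (undo): buf='okdog' undo_depth=2 redo_depth=1
After op 9 (undo): buf='ok' undo_depth=1 redo_depth=2
After op 10 (delete): buf='(empty)' undo_depth=2 redo_depth=0

Answer: empty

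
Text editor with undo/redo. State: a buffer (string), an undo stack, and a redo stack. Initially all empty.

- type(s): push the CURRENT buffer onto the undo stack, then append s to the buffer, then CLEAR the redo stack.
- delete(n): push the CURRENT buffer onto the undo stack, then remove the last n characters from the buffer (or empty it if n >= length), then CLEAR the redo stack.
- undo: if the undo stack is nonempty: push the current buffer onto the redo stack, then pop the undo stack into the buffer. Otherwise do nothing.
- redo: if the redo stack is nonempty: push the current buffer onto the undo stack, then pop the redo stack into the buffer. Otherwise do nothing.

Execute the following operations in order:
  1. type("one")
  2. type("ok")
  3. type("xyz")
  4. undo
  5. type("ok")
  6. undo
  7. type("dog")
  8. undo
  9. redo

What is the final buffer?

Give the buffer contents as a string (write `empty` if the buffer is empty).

After op 1 (type): buf='one' undo_depth=1 redo_depth=0
After op 2 (type): buf='oneok' undo_depth=2 redo_depth=0
After op 3 (type): buf='oneokxyz' undo_depth=3 redo_depth=0
After op 4 (undo): buf='oneok' undo_depth=2 redo_depth=1
After op 5 (type): buf='oneokok' undo_depth=3 redo_depth=0
After op 6 (undo): buf='oneok' undo_depth=2 redo_depth=1
After op 7 (type): buf='oneokdog' undo_depth=3 redo_depth=0
After op 8 (undo): buf='oneok' undo_depth=2 redo_depth=1
After op 9 (redo): buf='oneokdog' undo_depth=3 redo_depth=0

Answer: oneokdog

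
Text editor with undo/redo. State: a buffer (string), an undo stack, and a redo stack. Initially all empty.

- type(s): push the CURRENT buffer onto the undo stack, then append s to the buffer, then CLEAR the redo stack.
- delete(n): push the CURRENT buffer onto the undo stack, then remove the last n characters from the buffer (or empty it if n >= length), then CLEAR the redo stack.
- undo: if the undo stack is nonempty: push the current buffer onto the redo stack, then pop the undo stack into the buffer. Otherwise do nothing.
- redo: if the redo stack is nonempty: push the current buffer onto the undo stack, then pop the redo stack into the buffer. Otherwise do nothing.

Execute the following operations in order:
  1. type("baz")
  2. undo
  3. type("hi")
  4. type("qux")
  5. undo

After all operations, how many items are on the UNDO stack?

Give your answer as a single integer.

After op 1 (type): buf='baz' undo_depth=1 redo_depth=0
After op 2 (undo): buf='(empty)' undo_depth=0 redo_depth=1
After op 3 (type): buf='hi' undo_depth=1 redo_depth=0
After op 4 (type): buf='hiqux' undo_depth=2 redo_depth=0
After op 5 (undo): buf='hi' undo_depth=1 redo_depth=1

Answer: 1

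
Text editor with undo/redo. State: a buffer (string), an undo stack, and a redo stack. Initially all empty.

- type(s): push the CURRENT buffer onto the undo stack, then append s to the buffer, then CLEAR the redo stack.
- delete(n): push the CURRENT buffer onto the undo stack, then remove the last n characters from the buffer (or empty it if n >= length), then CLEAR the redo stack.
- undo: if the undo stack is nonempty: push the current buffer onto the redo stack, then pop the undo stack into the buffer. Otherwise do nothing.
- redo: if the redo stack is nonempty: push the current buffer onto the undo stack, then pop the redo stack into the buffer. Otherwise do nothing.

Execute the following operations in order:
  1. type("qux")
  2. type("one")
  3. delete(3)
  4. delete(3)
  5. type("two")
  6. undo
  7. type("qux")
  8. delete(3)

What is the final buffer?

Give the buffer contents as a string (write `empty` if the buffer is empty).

Answer: empty

Derivation:
After op 1 (type): buf='qux' undo_depth=1 redo_depth=0
After op 2 (type): buf='quxone' undo_depth=2 redo_depth=0
After op 3 (delete): buf='qux' undo_depth=3 redo_depth=0
After op 4 (delete): buf='(empty)' undo_depth=4 redo_depth=0
After op 5 (type): buf='two' undo_depth=5 redo_depth=0
After op 6 (undo): buf='(empty)' undo_depth=4 redo_depth=1
After op 7 (type): buf='qux' undo_depth=5 redo_depth=0
After op 8 (delete): buf='(empty)' undo_depth=6 redo_depth=0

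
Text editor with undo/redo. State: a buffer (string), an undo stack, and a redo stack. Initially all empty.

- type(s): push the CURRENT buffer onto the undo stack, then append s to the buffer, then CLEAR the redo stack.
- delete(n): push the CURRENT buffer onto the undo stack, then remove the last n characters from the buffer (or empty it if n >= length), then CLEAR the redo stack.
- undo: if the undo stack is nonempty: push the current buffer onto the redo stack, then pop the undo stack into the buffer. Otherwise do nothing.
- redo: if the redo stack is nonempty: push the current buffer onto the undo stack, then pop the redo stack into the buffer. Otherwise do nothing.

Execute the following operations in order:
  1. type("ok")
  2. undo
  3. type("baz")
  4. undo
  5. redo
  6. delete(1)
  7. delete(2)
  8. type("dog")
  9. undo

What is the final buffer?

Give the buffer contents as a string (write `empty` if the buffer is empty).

Answer: empty

Derivation:
After op 1 (type): buf='ok' undo_depth=1 redo_depth=0
After op 2 (undo): buf='(empty)' undo_depth=0 redo_depth=1
After op 3 (type): buf='baz' undo_depth=1 redo_depth=0
After op 4 (undo): buf='(empty)' undo_depth=0 redo_depth=1
After op 5 (redo): buf='baz' undo_depth=1 redo_depth=0
After op 6 (delete): buf='ba' undo_depth=2 redo_depth=0
After op 7 (delete): buf='(empty)' undo_depth=3 redo_depth=0
After op 8 (type): buf='dog' undo_depth=4 redo_depth=0
After op 9 (undo): buf='(empty)' undo_depth=3 redo_depth=1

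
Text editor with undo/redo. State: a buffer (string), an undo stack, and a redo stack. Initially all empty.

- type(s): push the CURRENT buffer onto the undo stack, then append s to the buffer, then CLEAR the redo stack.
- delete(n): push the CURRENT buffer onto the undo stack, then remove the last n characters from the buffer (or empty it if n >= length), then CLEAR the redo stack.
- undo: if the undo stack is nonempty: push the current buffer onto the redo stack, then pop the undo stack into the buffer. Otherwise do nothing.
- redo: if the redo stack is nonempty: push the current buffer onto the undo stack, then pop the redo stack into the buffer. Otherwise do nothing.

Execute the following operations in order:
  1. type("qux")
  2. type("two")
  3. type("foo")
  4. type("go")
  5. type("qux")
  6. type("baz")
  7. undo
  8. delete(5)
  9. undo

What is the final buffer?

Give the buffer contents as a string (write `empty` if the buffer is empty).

Answer: quxtwofoogoqux

Derivation:
After op 1 (type): buf='qux' undo_depth=1 redo_depth=0
After op 2 (type): buf='quxtwo' undo_depth=2 redo_depth=0
After op 3 (type): buf='quxtwofoo' undo_depth=3 redo_depth=0
After op 4 (type): buf='quxtwofoogo' undo_depth=4 redo_depth=0
After op 5 (type): buf='quxtwofoogoqux' undo_depth=5 redo_depth=0
After op 6 (type): buf='quxtwofoogoquxbaz' undo_depth=6 redo_depth=0
After op 7 (undo): buf='quxtwofoogoqux' undo_depth=5 redo_depth=1
After op 8 (delete): buf='quxtwofoo' undo_depth=6 redo_depth=0
After op 9 (undo): buf='quxtwofoogoqux' undo_depth=5 redo_depth=1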